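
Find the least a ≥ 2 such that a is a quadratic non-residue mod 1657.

(2/1657) = +1, so 2 is a residue.
(3/1657) = +1, so 3 is a residue.
(4/1657) = +1, so 4 is a residue.
(5/1657) = −1, so 5 is the smallest positive non-residue mod 1657.

5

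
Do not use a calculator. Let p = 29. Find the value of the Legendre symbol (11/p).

Reciprocity: 11 ≡ 3 and 29 ≡ 1 (mod 4), so (11/29) = +(29/11).
Reduce top mod 11: now compute (7/11).
Reciprocity: 7 ≡ 3 and 11 ≡ 3 (mod 4), so (7/11) = −(11/7).
Reduce top mod 7: now compute (4/7).
Pull out 2^2: since 7 ≡ 7 (mod 8), (2/7) = +1, so (2/7)^2 = +1.
Reached (1/7) = 1. Collecting the sign flips along the way, the symbol is -1.

-1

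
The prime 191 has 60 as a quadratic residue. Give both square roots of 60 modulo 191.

Since 191 ≡ 3 (mod 4), a square root of 60 is 60^((191+1)/4) = 60^48 mod 191.
Repeated squaring: 60^2≡162, 60^4≡77, 60^8≡8, 60^16≡64, 60^32≡85 (mod 191).
60^48 = 60^(32+16) ≡ 92 (mod 191).
Check: 92² = 8464 ≡ 60 (mod 191). The two roots are 92 and 99.

92, 99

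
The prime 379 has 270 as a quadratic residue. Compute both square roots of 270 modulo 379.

144, 235

Since 379 ≡ 3 (mod 4), a square root of 270 is 270^((379+1)/4) = 270^95 mod 379.
Repeated squaring: 270^2≡132, 270^4≡369, 270^8≡100, 270^16≡146, 270^32≡92, 270^64≡126 (mod 379).
270^95 = 270^(64+16+8+4+2+1) ≡ 144 (mod 379).
Check: 144² = 20736 ≡ 270 (mod 379). The two roots are 144 and 235.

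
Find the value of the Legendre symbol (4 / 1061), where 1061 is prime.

1

Euler's criterion: (4/1061) ≡ 4^530 (mod 1061).
4^2 ≡ 16 (mod 1061)
4^4 ≡ 256 (mod 1061)
4^8 ≡ 815 (mod 1061)
4^16 ≡ 39 (mod 1061)
4^32 ≡ 460 (mod 1061)
4^64 ≡ 461 (mod 1061)
4^128 ≡ 321 (mod 1061)
4^256 ≡ 124 (mod 1061)
4^512 ≡ 522 (mod 1061)
4^530 = 4^(512+16+2) ≡ 1 (mod 1061).
Result is 1, so (4/1061) = 1.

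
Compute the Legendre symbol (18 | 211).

Pull out 2: since 211 ≡ 3 (mod 8), (2/211) = -1.
Reciprocity: 9 ≡ 1 and 211 ≡ 3 (mod 4), so (9/211) = +(211/9).
Reduce top mod 9: now compute (4/9).
Pull out 2^2: since 9 ≡ 1 (mod 8), (2/9) = +1, so (2/9)^2 = +1.
Reached (1/9) = 1. Collecting the sign flips along the way, the symbol is -1.

-1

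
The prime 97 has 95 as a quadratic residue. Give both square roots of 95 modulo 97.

97 ≡ 1 (mod 4), so we find a root by search.
Trying successive values, 17² = 289 ≡ 95 (mod 97). The other root is 97 − 17 = 80.

17, 80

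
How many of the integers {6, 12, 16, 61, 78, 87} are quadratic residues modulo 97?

4

(6/97) = +1 → QR.
(12/97) = +1 → QR.
(16/97) = +1 → QR.
(61/97) = +1 → QR.
(78/97) = -1 → non-residue.
(87/97) = -1 → non-residue.
Total quadratic residues among the 6: 4.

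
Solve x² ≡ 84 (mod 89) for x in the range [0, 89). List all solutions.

89 ≡ 1 (mod 4), so we find a root by search.
Trying successive values, 23² = 529 ≡ 84 (mod 89). The other root is 89 − 23 = 66.

23, 66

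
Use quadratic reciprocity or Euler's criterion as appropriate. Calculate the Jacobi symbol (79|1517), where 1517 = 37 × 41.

1

Reciprocity: 79 ≡ 3 and 1517 ≡ 1 (mod 4), so (79/1517) = +(1517/79).
Reduce top mod 79: now compute (16/79).
Pull out 2^4: since 79 ≡ 7 (mod 8), (2/79) = +1, so (2/79)^4 = +1.
Reached (1/79) = 1. Collecting the sign flips along the way, the symbol is +1.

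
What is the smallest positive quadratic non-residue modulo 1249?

7

(2/1249) = +1, so 2 is a residue.
(3/1249) = +1, so 3 is a residue.
(4/1249) = +1, so 4 is a residue.
(5/1249) = +1, so 5 is a residue.
(6/1249) = +1, so 6 is a residue.
(7/1249) = −1, so 7 is the smallest positive non-residue mod 1249.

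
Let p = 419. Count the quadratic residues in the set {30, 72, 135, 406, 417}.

(30/419) = -1 → non-residue.
(72/419) = -1 → non-residue.
(135/419) = +1 → QR.
(406/419) = -1 → non-residue.
(417/419) = +1 → QR.
Total quadratic residues among the 5: 2.

2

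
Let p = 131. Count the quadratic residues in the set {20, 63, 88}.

(20/131) = +1 → QR.
(63/131) = +1 → QR.
(88/131) = -1 → non-residue.
Total quadratic residues among the 3: 2.

2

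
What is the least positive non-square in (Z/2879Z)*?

(2/2879) = +1, so 2 is a residue.
(3/2879) = +1, so 3 is a residue.
(4/2879) = +1, so 4 is a residue.
(5/2879) = +1, so 5 is a residue.
(6/2879) = +1, so 6 is a residue.
(7/2879) = −1, so 7 is the smallest positive non-residue mod 2879.

7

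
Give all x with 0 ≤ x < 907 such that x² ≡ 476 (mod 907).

Since 907 ≡ 3 (mod 4), a square root of 476 is 476^((907+1)/4) = 476^227 mod 907.
Repeated squaring: 476^2≡733, 476^4≡345, 476^8≡208, 476^16≡635, 476^32≡517, 476^64≡631, 476^128≡895 (mod 907).
476^227 = 476^(128+64+32+2+1) ≡ 399 (mod 907).
Check: 399² = 159201 ≡ 476 (mod 907). The two roots are 399 and 508.

399, 508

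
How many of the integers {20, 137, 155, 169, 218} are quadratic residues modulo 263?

3

(20/263) = -1 → non-residue.
(137/263) = +1 → QR.
(155/263) = -1 → non-residue.
(169/263) = +1 → QR.
(218/263) = +1 → QR.
Total quadratic residues among the 5: 3.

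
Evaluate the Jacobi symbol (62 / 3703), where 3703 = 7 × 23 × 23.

Pull out 2: since 3703 ≡ 7 (mod 8), (2/3703) = +1.
Reciprocity: 31 ≡ 3 and 3703 ≡ 3 (mod 4), so (31/3703) = −(3703/31).
Reduce top mod 31: now compute (14/31).
Pull out 2: since 31 ≡ 7 (mod 8), (2/31) = +1.
Reciprocity: 7 ≡ 3 and 31 ≡ 3 (mod 4), so (7/31) = −(31/7).
Reduce top mod 7: now compute (3/7).
Reciprocity: 3 ≡ 3 and 7 ≡ 3 (mod 4), so (3/7) = −(7/3).
Reduce top mod 3: now compute (1/3).
Reached (1/3) = 1. Collecting the sign flips along the way, the symbol is -1.

-1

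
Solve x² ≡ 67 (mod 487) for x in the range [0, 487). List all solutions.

206, 281

Since 487 ≡ 3 (mod 4), a square root of 67 is 67^((487+1)/4) = 67^122 mod 487.
Repeated squaring: 67^2≡106, 67^4≡35, 67^8≡251, 67^16≡178, 67^32≡29, 67^64≡354 (mod 487).
67^122 = 67^(64+32+16+8+2) ≡ 206 (mod 487).
Check: 206² = 42436 ≡ 67 (mod 487). The two roots are 206 and 281.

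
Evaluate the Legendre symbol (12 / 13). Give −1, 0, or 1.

1

Pull out 2^2: since 13 ≡ 5 (mod 8), (2/13) = -1, so (2/13)^2 = +1.
Reciprocity: 3 ≡ 3 and 13 ≡ 1 (mod 4), so (3/13) = +(13/3).
Reduce top mod 3: now compute (1/3).
Reached (1/3) = 1. Collecting the sign flips along the way, the symbol is +1.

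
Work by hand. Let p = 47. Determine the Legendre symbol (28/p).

1

Pull out 2^2: since 47 ≡ 7 (mod 8), (2/47) = +1, so (2/47)^2 = +1.
Reciprocity: 7 ≡ 3 and 47 ≡ 3 (mod 4), so (7/47) = −(47/7).
Reduce top mod 7: now compute (5/7).
Reciprocity: 5 ≡ 1 and 7 ≡ 3 (mod 4), so (5/7) = +(7/5).
Reduce top mod 5: now compute (2/5).
Pull out 2: since 5 ≡ 5 (mod 8), (2/5) = -1.
Reached (1/5) = 1. Collecting the sign flips along the way, the symbol is +1.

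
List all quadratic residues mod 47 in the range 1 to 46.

Square k = 1,…,23 (k and 47−k give the same square):
1²=1, 2²=4, 3²=9, 4²=16, 5²=25, 6²=36, 7²≡2, 8²≡17, 9²≡34, 10²≡6, 11²≡27, 12²≡3, 13²≡28, 14²≡8, 15²≡37, 16²≡21, 17²≡7, 18²≡42, 19²≡32, 20²≡24, 21²≡18, 22²≡14, 23²≡12 (mod 47).
So the quadratic residues mod 47 are {1, 2, 3, 4, 6, 7, 8, 9, 12, 14, 16, 17, 18, 21, 24, 25, 27, 28, 32, 34, 36, 37, 42}.

1,2,3,4,6,7,8,9,12,14,16,17,18,21,24,25,27,28,32,34,36,37,42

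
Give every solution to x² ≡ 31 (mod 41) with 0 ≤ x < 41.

20, 21

41 ≡ 1 (mod 4), so we find a root by search.
Trying successive values, 20² = 400 ≡ 31 (mod 41). The other root is 41 − 20 = 21.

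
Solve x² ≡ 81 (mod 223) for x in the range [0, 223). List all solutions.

Since 223 ≡ 3 (mod 4), a square root of 81 is 81^((223+1)/4) = 81^56 mod 223.
Repeated squaring: 81^2≡94, 81^4≡139, 81^8≡143, 81^16≡156, 81^32≡29 (mod 223).
81^56 = 81^(32+16+8) ≡ 9 (mod 223).
Check: 9² = 81 ≡ 81 (mod 223). The two roots are 9 and 214.

9, 214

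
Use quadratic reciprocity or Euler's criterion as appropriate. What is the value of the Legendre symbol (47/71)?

-1

Euler's criterion: (47/71) ≡ 47^35 (mod 71).
47^2 ≡ 8 (mod 71)
47^4 ≡ 64 (mod 71)
47^8 ≡ 49 (mod 71)
47^16 ≡ 58 (mod 71)
47^32 ≡ 27 (mod 71)
47^35 = 47^(32+2+1) ≡ 70 (mod 71).
Result is 70 ≡ −1, so (47/71) = −1.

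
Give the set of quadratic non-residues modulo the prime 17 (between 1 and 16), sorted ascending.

3 5 6 7 10 11 12 14

Square k = 1,…,8 (k and 17−k give the same square):
1²=1, 2²=4, 3²=9, 4²=16, 5²≡8, 6²≡2, 7²≡15, 8²≡13 (mod 17).
The residues are {1, 2, 4, 8, 9, 13, 15, 16}; the non-residues are the remaining 8 nonzero classes.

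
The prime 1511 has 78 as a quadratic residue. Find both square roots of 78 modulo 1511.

Since 1511 ≡ 3 (mod 4), a square root of 78 is 78^((1511+1)/4) = 78^378 mod 1511.
Repeated squaring: 78^2≡40, 78^4≡89, 78^8≡366, 78^16≡988, 78^32≡38, 78^64≡1444, 78^128≡1467, 78^256≡425 (mod 1511).
78^378 = 78^(256+64+32+16+8+2) ≡ 937 (mod 1511).
Check: 937² = 877969 ≡ 78 (mod 1511). The two roots are 574 and 937.

574, 937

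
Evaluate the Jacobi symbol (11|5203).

Reciprocity: 11 ≡ 3 and 5203 ≡ 3 (mod 4), so (11/5203) = −(5203/11).
Reduce top mod 11: now compute (0/11).
Top reduces to 0: gcd > 1, so the symbol is 0.

0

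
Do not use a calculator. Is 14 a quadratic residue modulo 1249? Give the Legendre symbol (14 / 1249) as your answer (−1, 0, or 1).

Pull out 2: since 1249 ≡ 1 (mod 8), (2/1249) = +1.
Reciprocity: 7 ≡ 3 and 1249 ≡ 1 (mod 4), so (7/1249) = +(1249/7).
Reduce top mod 7: now compute (3/7).
Reciprocity: 3 ≡ 3 and 7 ≡ 3 (mod 4), so (3/7) = −(7/3).
Reduce top mod 3: now compute (1/3).
Reached (1/3) = 1. Collecting the sign flips along the way, the symbol is -1.

-1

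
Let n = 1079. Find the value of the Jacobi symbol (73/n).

1

Reciprocity: 73 ≡ 1 and 1079 ≡ 3 (mod 4), so (73/1079) = +(1079/73).
Reduce top mod 73: now compute (57/73).
Reciprocity: 57 ≡ 1 and 73 ≡ 1 (mod 4), so (57/73) = +(73/57).
Reduce top mod 57: now compute (16/57).
Pull out 2^4: since 57 ≡ 1 (mod 8), (2/57) = +1, so (2/57)^4 = +1.
Reached (1/57) = 1. Collecting the sign flips along the way, the symbol is +1.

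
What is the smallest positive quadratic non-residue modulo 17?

(2/17) = +1, so 2 is a residue.
(3/17) = −1, so 3 is the smallest positive non-residue mod 17.

3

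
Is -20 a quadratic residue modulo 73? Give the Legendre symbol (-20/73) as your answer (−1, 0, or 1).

-1

First reduce: -20 ≡ 53 (mod 73).
Reciprocity: 53 ≡ 1 and 73 ≡ 1 (mod 4), so (53/73) = +(73/53).
Reduce top mod 53: now compute (20/53).
Pull out 2^2: since 53 ≡ 5 (mod 8), (2/53) = -1, so (2/53)^2 = +1.
Reciprocity: 5 ≡ 1 and 53 ≡ 1 (mod 4), so (5/53) = +(53/5).
Reduce top mod 5: now compute (3/5).
Reciprocity: 3 ≡ 3 and 5 ≡ 1 (mod 4), so (3/5) = +(5/3).
Reduce top mod 3: now compute (2/3).
Pull out 2: since 3 ≡ 3 (mod 8), (2/3) = -1.
Reached (1/3) = 1. Collecting the sign flips along the way, the symbol is -1.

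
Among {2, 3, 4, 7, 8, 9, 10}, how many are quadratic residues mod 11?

3

(2/11) = -1 → non-residue.
(3/11) = +1 → QR.
(4/11) = +1 → QR.
(7/11) = -1 → non-residue.
(8/11) = -1 → non-residue.
(9/11) = +1 → QR.
(10/11) = -1 → non-residue.
Total quadratic residues among the 7: 3.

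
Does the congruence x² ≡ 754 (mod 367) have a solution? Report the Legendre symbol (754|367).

-1

First reduce: 754 ≡ 20 (mod 367).
Pull out 2^2: since 367 ≡ 7 (mod 8), (2/367) = +1, so (2/367)^2 = +1.
Reciprocity: 5 ≡ 1 and 367 ≡ 3 (mod 4), so (5/367) = +(367/5).
Reduce top mod 5: now compute (2/5).
Pull out 2: since 5 ≡ 5 (mod 8), (2/5) = -1.
Reached (1/5) = 1. Collecting the sign flips along the way, the symbol is -1.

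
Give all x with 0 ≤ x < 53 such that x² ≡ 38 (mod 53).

53 ≡ 1 (mod 4), so we find a root by search.
Trying successive values, 12² = 144 ≡ 38 (mod 53). The other root is 53 − 12 = 41.

12, 41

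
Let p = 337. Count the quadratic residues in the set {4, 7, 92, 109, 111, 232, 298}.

(4/337) = +1 → QR.
(7/337) = +1 → QR.
(92/337) = -1 → non-residue.
(109/337) = -1 → non-residue.
(111/337) = +1 → QR.
(232/337) = -1 → non-residue.
(298/337) = +1 → QR.
Total quadratic residues among the 7: 4.

4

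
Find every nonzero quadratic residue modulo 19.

Square k = 1,…,9 (k and 19−k give the same square):
1²=1, 2²=4, 3²=9, 4²=16, 5²≡6, 6²≡17, 7²≡11, 8²≡7, 9²≡5 (mod 19).
So the quadratic residues mod 19 are {1, 4, 5, 6, 7, 9, 11, 16, 17}.

1,4,5,6,7,9,11,16,17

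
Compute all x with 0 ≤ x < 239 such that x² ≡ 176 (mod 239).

Since 239 ≡ 3 (mod 4), a square root of 176 is 176^((239+1)/4) = 176^60 mod 239.
Repeated squaring: 176^2≡145, 176^4≡232, 176^8≡49, 176^16≡11, 176^32≡121 (mod 239).
176^60 = 176^(32+16+8+4) ≡ 196 (mod 239).
Check: 196² = 38416 ≡ 176 (mod 239). The two roots are 43 and 196.

43, 196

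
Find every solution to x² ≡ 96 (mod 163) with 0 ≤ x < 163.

Since 163 ≡ 3 (mod 4), a square root of 96 is 96^((163+1)/4) = 96^41 mod 163.
Repeated squaring: 96^2≡88, 96^4≡83, 96^8≡43, 96^16≡56, 96^32≡39 (mod 163).
96^41 = 96^(32+8+1) ≡ 111 (mod 163).
Check: 111² = 12321 ≡ 96 (mod 163). The two roots are 52 and 111.

52, 111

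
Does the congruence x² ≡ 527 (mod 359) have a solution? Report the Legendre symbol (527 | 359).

Euler's criterion: (527/359) ≡ 168^179 (mod 359).
168^2 ≡ 222 (mod 359)
168^4 ≡ 101 (mod 359)
168^8 ≡ 149 (mod 359)
168^16 ≡ 302 (mod 359)
168^32 ≡ 18 (mod 359)
168^64 ≡ 324 (mod 359)
168^128 ≡ 148 (mod 359)
168^179 = 168^(128+32+16+2+1) ≡ 358 (mod 359).
Result is 358 ≡ −1, so (527/359) = −1.

-1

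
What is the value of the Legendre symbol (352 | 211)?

First reduce: 352 ≡ 141 (mod 211).
Reciprocity: 141 ≡ 1 and 211 ≡ 3 (mod 4), so (141/211) = +(211/141).
Reduce top mod 141: now compute (70/141).
Pull out 2: since 141 ≡ 5 (mod 8), (2/141) = -1.
Reciprocity: 35 ≡ 3 and 141 ≡ 1 (mod 4), so (35/141) = +(141/35).
Reduce top mod 35: now compute (1/35).
Reached (1/35) = 1. Collecting the sign flips along the way, the symbol is -1.

-1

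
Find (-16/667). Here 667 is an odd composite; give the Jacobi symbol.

-1

First reduce: -16 ≡ 651 (mod 667).
Reciprocity: 651 ≡ 3 and 667 ≡ 3 (mod 4), so (651/667) = −(667/651).
Reduce top mod 651: now compute (16/651).
Pull out 2^4: since 651 ≡ 3 (mod 8), (2/651) = -1, so (2/651)^4 = +1.
Reached (1/651) = 1. Collecting the sign flips along the way, the symbol is -1.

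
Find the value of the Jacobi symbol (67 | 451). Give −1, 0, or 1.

-1

Reciprocity: 67 ≡ 3 and 451 ≡ 3 (mod 4), so (67/451) = −(451/67).
Reduce top mod 67: now compute (49/67).
Reciprocity: 49 ≡ 1 and 67 ≡ 3 (mod 4), so (49/67) = +(67/49).
Reduce top mod 49: now compute (18/49).
Pull out 2: since 49 ≡ 1 (mod 8), (2/49) = +1.
Reciprocity: 9 ≡ 1 and 49 ≡ 1 (mod 4), so (9/49) = +(49/9).
Reduce top mod 9: now compute (4/9).
Pull out 2^2: since 9 ≡ 1 (mod 8), (2/9) = +1, so (2/9)^2 = +1.
Reached (1/9) = 1. Collecting the sign flips along the way, the symbol is -1.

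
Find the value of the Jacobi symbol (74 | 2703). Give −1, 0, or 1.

Pull out 2: since 2703 ≡ 7 (mod 8), (2/2703) = +1.
Reciprocity: 37 ≡ 1 and 2703 ≡ 3 (mod 4), so (37/2703) = +(2703/37).
Reduce top mod 37: now compute (2/37).
Pull out 2: since 37 ≡ 5 (mod 8), (2/37) = -1.
Reached (1/37) = 1. Collecting the sign flips along the way, the symbol is -1.

-1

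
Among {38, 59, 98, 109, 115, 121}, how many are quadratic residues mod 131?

(38/131) = +1 → QR.
(59/131) = +1 → QR.
(98/131) = -1 → non-residue.
(109/131) = +1 → QR.
(115/131) = -1 → non-residue.
(121/131) = +1 → QR.
Total quadratic residues among the 6: 4.

4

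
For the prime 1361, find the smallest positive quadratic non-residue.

3

(2/1361) = +1, so 2 is a residue.
(3/1361) = −1, so 3 is the smallest positive non-residue mod 1361.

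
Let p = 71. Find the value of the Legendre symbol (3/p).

Euler's criterion: (3/71) ≡ 3^35 (mod 71).
3^2 ≡ 9 (mod 71)
3^4 ≡ 10 (mod 71)
3^8 ≡ 29 (mod 71)
3^16 ≡ 60 (mod 71)
3^32 ≡ 50 (mod 71)
3^35 = 3^(32+2+1) ≡ 1 (mod 71).
Result is 1, so (3/71) = 1.

1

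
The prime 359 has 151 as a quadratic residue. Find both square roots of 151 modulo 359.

159, 200

Since 359 ≡ 3 (mod 4), a square root of 151 is 151^((359+1)/4) = 151^90 mod 359.
Repeated squaring: 151^2≡184, 151^4≡110, 151^8≡253, 151^16≡107, 151^32≡320, 151^64≡85 (mod 359).
151^90 = 151^(64+16+8+2) ≡ 200 (mod 359).
Check: 200² = 40000 ≡ 151 (mod 359). The two roots are 159 and 200.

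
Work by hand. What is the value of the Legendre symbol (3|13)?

1

Euler's criterion: (3/13) ≡ 3^6 (mod 13).
3^2 ≡ 9 (mod 13)
3^4 ≡ 3 (mod 13)
3^6 = 3^(4+2) ≡ 1 (mod 13).
Result is 1, so (3/13) = 1.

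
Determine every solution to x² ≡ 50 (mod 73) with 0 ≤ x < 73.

73 ≡ 1 (mod 4), so we find a root by search.
Trying successive values, 14² = 196 ≡ 50 (mod 73). The other root is 73 − 14 = 59.

14, 59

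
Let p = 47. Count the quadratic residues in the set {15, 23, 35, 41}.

0

(15/47) = -1 → non-residue.
(23/47) = -1 → non-residue.
(35/47) = -1 → non-residue.
(41/47) = -1 → non-residue.
Total quadratic residues among the 4: 0.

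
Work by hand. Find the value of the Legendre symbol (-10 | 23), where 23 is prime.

First reduce: -10 ≡ 13 (mod 23).
Reciprocity: 13 ≡ 1 and 23 ≡ 3 (mod 4), so (13/23) = +(23/13).
Reduce top mod 13: now compute (10/13).
Pull out 2: since 13 ≡ 5 (mod 8), (2/13) = -1.
Reciprocity: 5 ≡ 1 and 13 ≡ 1 (mod 4), so (5/13) = +(13/5).
Reduce top mod 5: now compute (3/5).
Reciprocity: 3 ≡ 3 and 5 ≡ 1 (mod 4), so (3/5) = +(5/3).
Reduce top mod 3: now compute (2/3).
Pull out 2: since 3 ≡ 3 (mod 8), (2/3) = -1.
Reached (1/3) = 1. Collecting the sign flips along the way, the symbol is +1.

1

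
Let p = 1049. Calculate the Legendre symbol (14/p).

-1

Pull out 2: since 1049 ≡ 1 (mod 8), (2/1049) = +1.
Reciprocity: 7 ≡ 3 and 1049 ≡ 1 (mod 4), so (7/1049) = +(1049/7).
Reduce top mod 7: now compute (6/7).
Pull out 2: since 7 ≡ 7 (mod 8), (2/7) = +1.
Reciprocity: 3 ≡ 3 and 7 ≡ 3 (mod 4), so (3/7) = −(7/3).
Reduce top mod 3: now compute (1/3).
Reached (1/3) = 1. Collecting the sign flips along the way, the symbol is -1.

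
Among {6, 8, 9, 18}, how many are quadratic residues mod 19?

(6/19) = +1 → QR.
(8/19) = -1 → non-residue.
(9/19) = +1 → QR.
(18/19) = -1 → non-residue.
Total quadratic residues among the 4: 2.

2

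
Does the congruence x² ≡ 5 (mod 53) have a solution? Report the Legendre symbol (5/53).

-1

Euler's criterion: (5/53) ≡ 5^26 (mod 53).
5^2 ≡ 25 (mod 53)
5^4 ≡ 42 (mod 53)
5^8 ≡ 15 (mod 53)
5^16 ≡ 13 (mod 53)
5^26 = 5^(16+8+2) ≡ 52 (mod 53).
Result is 52 ≡ −1, so (5/53) = −1.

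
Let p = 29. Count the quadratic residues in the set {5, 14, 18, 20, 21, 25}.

3

(5/29) = +1 → QR.
(14/29) = -1 → non-residue.
(18/29) = -1 → non-residue.
(20/29) = +1 → QR.
(21/29) = -1 → non-residue.
(25/29) = +1 → QR.
Total quadratic residues among the 6: 3.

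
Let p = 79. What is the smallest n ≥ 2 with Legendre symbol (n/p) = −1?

(2/79) = +1, so 2 is a residue.
(3/79) = −1, so 3 is the smallest positive non-residue mod 79.

3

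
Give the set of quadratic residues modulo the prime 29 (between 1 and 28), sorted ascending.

1, 4, 5, 6, 7, 9, 13, 16, 20, 22, 23, 24, 25, 28

Square k = 1,…,14 (k and 29−k give the same square):
1²=1, 2²=4, 3²=9, 4²=16, 5²=25, 6²≡7, 7²≡20, 8²≡6, 9²≡23, 10²≡13, 11²≡5, 12²≡28, 13²≡24, 14²≡22 (mod 29).
So the quadratic residues mod 29 are {1, 4, 5, 6, 7, 9, 13, 16, 20, 22, 23, 24, 25, 28}.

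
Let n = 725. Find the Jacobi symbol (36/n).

1

Pull out 2^2: since 725 ≡ 5 (mod 8), (2/725) = -1, so (2/725)^2 = +1.
Reciprocity: 9 ≡ 1 and 725 ≡ 1 (mod 4), so (9/725) = +(725/9).
Reduce top mod 9: now compute (5/9).
Reciprocity: 5 ≡ 1 and 9 ≡ 1 (mod 4), so (5/9) = +(9/5).
Reduce top mod 5: now compute (4/5).
Pull out 2^2: since 5 ≡ 5 (mod 8), (2/5) = -1, so (2/5)^2 = +1.
Reached (1/5) = 1. Collecting the sign flips along the way, the symbol is +1.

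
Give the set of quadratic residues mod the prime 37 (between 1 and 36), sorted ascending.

Square k = 1,…,18 (k and 37−k give the same square):
1²=1, 2²=4, 3²=9, 4²=16, 5²=25, 6²=36, 7²≡12, 8²≡27, 9²≡7, 10²≡26, 11²≡10, 12²≡33, 13²≡21, 14²≡11, 15²≡3, 16²≡34, 17²≡30, 18²≡28 (mod 37).
So the quadratic residues mod 37 are {1, 3, 4, 7, 9, 10, 11, 12, 16, 21, 25, 26, 27, 28, 30, 33, 34, 36}.

1, 3, 4, 7, 9, 10, 11, 12, 16, 21, 25, 26, 27, 28, 30, 33, 34, 36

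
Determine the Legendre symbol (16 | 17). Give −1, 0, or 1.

Pull out 2^4: since 17 ≡ 1 (mod 8), (2/17) = +1, so (2/17)^4 = +1.
Reached (1/17) = 1. Collecting the sign flips along the way, the symbol is +1.

1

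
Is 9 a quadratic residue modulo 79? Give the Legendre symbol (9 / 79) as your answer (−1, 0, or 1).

Euler's criterion: (9/79) ≡ 9^39 (mod 79).
9^2 ≡ 2 (mod 79)
9^4 ≡ 4 (mod 79)
9^8 ≡ 16 (mod 79)
9^16 ≡ 19 (mod 79)
9^32 ≡ 45 (mod 79)
9^39 = 9^(32+4+2+1) ≡ 1 (mod 79).
Result is 1, so (9/79) = 1.

1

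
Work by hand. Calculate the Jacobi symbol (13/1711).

-1

Reciprocity: 13 ≡ 1 and 1711 ≡ 3 (mod 4), so (13/1711) = +(1711/13).
Reduce top mod 13: now compute (8/13).
Pull out 2^3: since 13 ≡ 5 (mod 8), (2/13) = -1, so (2/13)^3 = -1.
Reached (1/13) = 1. Collecting the sign flips along the way, the symbol is -1.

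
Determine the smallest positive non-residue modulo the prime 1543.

(2/1543) = +1, so 2 is a residue.
(3/1543) = −1, so 3 is the smallest positive non-residue mod 1543.

3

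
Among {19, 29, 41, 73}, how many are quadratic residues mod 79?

(19/79) = +1 → QR.
(29/79) = -1 → non-residue.
(41/79) = -1 → non-residue.
(73/79) = +1 → QR.
Total quadratic residues among the 4: 2.

2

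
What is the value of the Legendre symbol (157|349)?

Reciprocity: 157 ≡ 1 and 349 ≡ 1 (mod 4), so (157/349) = +(349/157).
Reduce top mod 157: now compute (35/157).
Reciprocity: 35 ≡ 3 and 157 ≡ 1 (mod 4), so (35/157) = +(157/35).
Reduce top mod 35: now compute (17/35).
Reciprocity: 17 ≡ 1 and 35 ≡ 3 (mod 4), so (17/35) = +(35/17).
Reduce top mod 17: now compute (1/17).
Reached (1/17) = 1. Collecting the sign flips along the way, the symbol is +1.

1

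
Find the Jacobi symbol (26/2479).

Pull out 2: since 2479 ≡ 7 (mod 8), (2/2479) = +1.
Reciprocity: 13 ≡ 1 and 2479 ≡ 3 (mod 4), so (13/2479) = +(2479/13).
Reduce top mod 13: now compute (9/13).
Reciprocity: 9 ≡ 1 and 13 ≡ 1 (mod 4), so (9/13) = +(13/9).
Reduce top mod 9: now compute (4/9).
Pull out 2^2: since 9 ≡ 1 (mod 8), (2/9) = +1, so (2/9)^2 = +1.
Reached (1/9) = 1. Collecting the sign flips along the way, the symbol is +1.

1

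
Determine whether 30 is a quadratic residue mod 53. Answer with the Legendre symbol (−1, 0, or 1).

Pull out 2: since 53 ≡ 5 (mod 8), (2/53) = -1.
Reciprocity: 15 ≡ 3 and 53 ≡ 1 (mod 4), so (15/53) = +(53/15).
Reduce top mod 15: now compute (8/15).
Pull out 2^3: since 15 ≡ 7 (mod 8), (2/15) = +1, so (2/15)^3 = +1.
Reached (1/15) = 1. Collecting the sign flips along the way, the symbol is -1.

-1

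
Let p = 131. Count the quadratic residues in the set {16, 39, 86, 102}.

3

(16/131) = +1 → QR.
(39/131) = +1 → QR.
(86/131) = -1 → non-residue.
(102/131) = +1 → QR.
Total quadratic residues among the 4: 3.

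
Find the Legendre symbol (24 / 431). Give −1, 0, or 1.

1

Euler's criterion: (24/431) ≡ 24^215 (mod 431).
24^2 ≡ 145 (mod 431)
24^4 ≡ 337 (mod 431)
24^8 ≡ 216 (mod 431)
24^16 ≡ 108 (mod 431)
24^32 ≡ 27 (mod 431)
24^64 ≡ 298 (mod 431)
24^128 ≡ 18 (mod 431)
24^215 = 24^(128+64+16+4+2+1) ≡ 1 (mod 431).
Result is 1, so (24/431) = 1.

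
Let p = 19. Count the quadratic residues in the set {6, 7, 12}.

(6/19) = +1 → QR.
(7/19) = +1 → QR.
(12/19) = -1 → non-residue.
Total quadratic residues among the 3: 2.

2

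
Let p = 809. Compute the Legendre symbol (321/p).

Euler's criterion: (321/809) ≡ 321^404 (mod 809).
321^2 ≡ 298 (mod 809)
321^4 ≡ 623 (mod 809)
321^8 ≡ 618 (mod 809)
321^16 ≡ 76 (mod 809)
321^32 ≡ 113 (mod 809)
321^64 ≡ 634 (mod 809)
321^128 ≡ 692 (mod 809)
321^256 ≡ 745 (mod 809)
321^404 = 321^(256+128+16+4) ≡ 1 (mod 809).
Result is 1, so (321/809) = 1.

1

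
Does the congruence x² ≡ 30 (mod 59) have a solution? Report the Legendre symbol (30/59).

-1

Euler's criterion: (30/59) ≡ 30^29 (mod 59).
30^2 ≡ 15 (mod 59)
30^4 ≡ 48 (mod 59)
30^8 ≡ 3 (mod 59)
30^16 ≡ 9 (mod 59)
30^29 = 30^(16+8+4+1) ≡ 58 (mod 59).
Result is 58 ≡ −1, so (30/59) = −1.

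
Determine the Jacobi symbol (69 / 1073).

Reciprocity: 69 ≡ 1 and 1073 ≡ 1 (mod 4), so (69/1073) = +(1073/69).
Reduce top mod 69: now compute (38/69).
Pull out 2: since 69 ≡ 5 (mod 8), (2/69) = -1.
Reciprocity: 19 ≡ 3 and 69 ≡ 1 (mod 4), so (19/69) = +(69/19).
Reduce top mod 19: now compute (12/19).
Pull out 2^2: since 19 ≡ 3 (mod 8), (2/19) = -1, so (2/19)^2 = +1.
Reciprocity: 3 ≡ 3 and 19 ≡ 3 (mod 4), so (3/19) = −(19/3).
Reduce top mod 3: now compute (1/3).
Reached (1/3) = 1. Collecting the sign flips along the way, the symbol is +1.

1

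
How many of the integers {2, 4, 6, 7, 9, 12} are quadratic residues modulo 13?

3

(2/13) = -1 → non-residue.
(4/13) = +1 → QR.
(6/13) = -1 → non-residue.
(7/13) = -1 → non-residue.
(9/13) = +1 → QR.
(12/13) = +1 → QR.
Total quadratic residues among the 6: 3.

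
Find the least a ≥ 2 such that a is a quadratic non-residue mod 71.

7

(2/71) = +1, so 2 is a residue.
(3/71) = +1, so 3 is a residue.
(4/71) = +1, so 4 is a residue.
(5/71) = +1, so 5 is a residue.
(6/71) = +1, so 6 is a residue.
(7/71) = −1, so 7 is the smallest positive non-residue mod 71.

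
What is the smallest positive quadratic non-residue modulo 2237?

(2/2237) = −1, so 2 is the smallest positive non-residue mod 2237.

2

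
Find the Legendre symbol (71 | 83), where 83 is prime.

Euler's criterion: (71/83) ≡ 71^41 (mod 83).
71^2 ≡ 61 (mod 83)
71^4 ≡ 69 (mod 83)
71^8 ≡ 30 (mod 83)
71^16 ≡ 70 (mod 83)
71^32 ≡ 3 (mod 83)
71^41 = 71^(32+8+1) ≡ 82 (mod 83).
Result is 82 ≡ −1, so (71/83) = −1.

-1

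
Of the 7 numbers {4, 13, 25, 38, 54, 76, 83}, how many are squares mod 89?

2

(4/89) = +1 → QR.
(13/89) = -1 → non-residue.
(25/89) = +1 → QR.
(38/89) = -1 → non-residue.
(54/89) = -1 → non-residue.
(76/89) = -1 → non-residue.
(83/89) = -1 → non-residue.
Total quadratic residues among the 7: 2.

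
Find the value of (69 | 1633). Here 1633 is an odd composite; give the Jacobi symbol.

0

Reciprocity: 69 ≡ 1 and 1633 ≡ 1 (mod 4), so (69/1633) = +(1633/69).
Reduce top mod 69: now compute (46/69).
Pull out 2: since 69 ≡ 5 (mod 8), (2/69) = -1.
Reciprocity: 23 ≡ 3 and 69 ≡ 1 (mod 4), so (23/69) = +(69/23).
Reduce top mod 23: now compute (0/23).
Top reduces to 0: gcd > 1, so the symbol is 0.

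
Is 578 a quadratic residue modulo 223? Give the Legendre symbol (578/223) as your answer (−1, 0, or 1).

Euler's criterion: (578/223) ≡ 132^111 (mod 223).
132^2 ≡ 30 (mod 223)
132^4 ≡ 8 (mod 223)
132^8 ≡ 64 (mod 223)
132^16 ≡ 82 (mod 223)
132^32 ≡ 34 (mod 223)
132^64 ≡ 41 (mod 223)
132^111 = 132^(64+32+8+4+2+1) ≡ 1 (mod 223).
Result is 1, so (578/223) = 1.

1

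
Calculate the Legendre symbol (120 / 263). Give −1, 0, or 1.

-1

Euler's criterion: (120/263) ≡ 120^131 (mod 263).
120^2 ≡ 198 (mod 263)
120^4 ≡ 17 (mod 263)
120^8 ≡ 26 (mod 263)
120^16 ≡ 150 (mod 263)
120^32 ≡ 145 (mod 263)
120^64 ≡ 248 (mod 263)
120^128 ≡ 225 (mod 263)
120^131 = 120^(128+2+1) ≡ 262 (mod 263).
Result is 262 ≡ −1, so (120/263) = −1.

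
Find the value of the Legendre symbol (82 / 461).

-1

Pull out 2: since 461 ≡ 5 (mod 8), (2/461) = -1.
Reciprocity: 41 ≡ 1 and 461 ≡ 1 (mod 4), so (41/461) = +(461/41).
Reduce top mod 41: now compute (10/41).
Pull out 2: since 41 ≡ 1 (mod 8), (2/41) = +1.
Reciprocity: 5 ≡ 1 and 41 ≡ 1 (mod 4), so (5/41) = +(41/5).
Reduce top mod 5: now compute (1/5).
Reached (1/5) = 1. Collecting the sign flips along the way, the symbol is -1.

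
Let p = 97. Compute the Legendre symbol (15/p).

-1

Reciprocity: 15 ≡ 3 and 97 ≡ 1 (mod 4), so (15/97) = +(97/15).
Reduce top mod 15: now compute (7/15).
Reciprocity: 7 ≡ 3 and 15 ≡ 3 (mod 4), so (7/15) = −(15/7).
Reduce top mod 7: now compute (1/7).
Reached (1/7) = 1. Collecting the sign flips along the way, the symbol is -1.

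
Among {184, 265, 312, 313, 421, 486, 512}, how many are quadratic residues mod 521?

(184/521) = -1 → non-residue.
(265/521) = +1 → QR.
(312/521) = -1 → non-residue.
(313/521) = +1 → QR.
(421/521) = +1 → QR.
(486/521) = -1 → non-residue.
(512/521) = +1 → QR.
Total quadratic residues among the 7: 4.

4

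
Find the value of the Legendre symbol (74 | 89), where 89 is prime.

-1

Euler's criterion: (74/89) ≡ 74^44 (mod 89).
74^2 ≡ 47 (mod 89)
74^4 ≡ 73 (mod 89)
74^8 ≡ 78 (mod 89)
74^16 ≡ 32 (mod 89)
74^32 ≡ 45 (mod 89)
74^44 = 74^(32+8+4) ≡ 88 (mod 89).
Result is 88 ≡ −1, so (74/89) = −1.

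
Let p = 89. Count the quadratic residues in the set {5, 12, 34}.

(5/89) = +1 → QR.
(12/89) = -1 → non-residue.
(34/89) = +1 → QR.
Total quadratic residues among the 3: 2.

2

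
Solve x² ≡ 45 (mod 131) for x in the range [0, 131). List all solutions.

62, 69

Since 131 ≡ 3 (mod 4), a square root of 45 is 45^((131+1)/4) = 45^33 mod 131.
Repeated squaring: 45^2≡60, 45^4≡63, 45^8≡39, 45^16≡80, 45^32≡112 (mod 131).
45^33 = 45^(32+1) ≡ 62 (mod 131).
Check: 62² = 3844 ≡ 45 (mod 131). The two roots are 62 and 69.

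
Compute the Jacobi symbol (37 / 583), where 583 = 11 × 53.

1

Reciprocity: 37 ≡ 1 and 583 ≡ 3 (mod 4), so (37/583) = +(583/37).
Reduce top mod 37: now compute (28/37).
Pull out 2^2: since 37 ≡ 5 (mod 8), (2/37) = -1, so (2/37)^2 = +1.
Reciprocity: 7 ≡ 3 and 37 ≡ 1 (mod 4), so (7/37) = +(37/7).
Reduce top mod 7: now compute (2/7).
Pull out 2: since 7 ≡ 7 (mod 8), (2/7) = +1.
Reached (1/7) = 1. Collecting the sign flips along the way, the symbol is +1.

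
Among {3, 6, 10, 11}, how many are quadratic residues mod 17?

(3/17) = -1 → non-residue.
(6/17) = -1 → non-residue.
(10/17) = -1 → non-residue.
(11/17) = -1 → non-residue.
Total quadratic residues among the 4: 0.

0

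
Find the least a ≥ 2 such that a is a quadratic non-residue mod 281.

(2/281) = +1, so 2 is a residue.
(3/281) = −1, so 3 is the smallest positive non-residue mod 281.

3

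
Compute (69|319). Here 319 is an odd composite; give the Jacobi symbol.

-1

Reciprocity: 69 ≡ 1 and 319 ≡ 3 (mod 4), so (69/319) = +(319/69).
Reduce top mod 69: now compute (43/69).
Reciprocity: 43 ≡ 3 and 69 ≡ 1 (mod 4), so (43/69) = +(69/43).
Reduce top mod 43: now compute (26/43).
Pull out 2: since 43 ≡ 3 (mod 8), (2/43) = -1.
Reciprocity: 13 ≡ 1 and 43 ≡ 3 (mod 4), so (13/43) = +(43/13).
Reduce top mod 13: now compute (4/13).
Pull out 2^2: since 13 ≡ 5 (mod 8), (2/13) = -1, so (2/13)^2 = +1.
Reached (1/13) = 1. Collecting the sign flips along the way, the symbol is -1.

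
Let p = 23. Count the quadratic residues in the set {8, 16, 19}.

(8/23) = +1 → QR.
(16/23) = +1 → QR.
(19/23) = -1 → non-residue.
Total quadratic residues among the 3: 2.

2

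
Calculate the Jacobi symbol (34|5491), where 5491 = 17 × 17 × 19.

Pull out 2: since 5491 ≡ 3 (mod 8), (2/5491) = -1.
Reciprocity: 17 ≡ 1 and 5491 ≡ 3 (mod 4), so (17/5491) = +(5491/17).
Reduce top mod 17: now compute (0/17).
Top reduces to 0: gcd > 1, so the symbol is 0.

0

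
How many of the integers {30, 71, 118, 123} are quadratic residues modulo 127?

2

(30/127) = +1 → QR.
(71/127) = +1 → QR.
(118/127) = -1 → non-residue.
(123/127) = -1 → non-residue.
Total quadratic residues among the 4: 2.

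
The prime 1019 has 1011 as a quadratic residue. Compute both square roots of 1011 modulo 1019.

482, 537

Since 1019 ≡ 3 (mod 4), a square root of 1011 is 1011^((1019+1)/4) = 1011^255 mod 1019.
Repeated squaring: 1011^2≡64, 1011^4≡20, 1011^8≡400, 1011^16≡17, 1011^32≡289, 1011^64≡982, 1011^128≡350 (mod 1019).
1011^255 = 1011^(128+64+32+16+8+4+2+1) ≡ 482 (mod 1019).
Check: 482² = 232324 ≡ 1011 (mod 1019). The two roots are 482 and 537.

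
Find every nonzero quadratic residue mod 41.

1 2 4 5 8 9 10 16 18 20 21 23 25 31 32 33 36 37 39 40

Square k = 1,…,20 (k and 41−k give the same square):
1²=1, 2²=4, 3²=9, 4²=16, 5²=25, 6²=36, 7²≡8, 8²≡23, 9²≡40, 10²≡18, 11²≡39, 12²≡21, 13²≡5, 14²≡32, 15²≡20, 16²≡10, 17²≡2, 18²≡37, 19²≡33, 20²≡31 (mod 41).
So the quadratic residues mod 41 are {1, 2, 4, 5, 8, 9, 10, 16, 18, 20, 21, 23, 25, 31, 32, 33, 36, 37, 39, 40}.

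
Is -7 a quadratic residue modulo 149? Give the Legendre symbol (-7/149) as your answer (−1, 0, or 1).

1

Euler's criterion: (-7/149) ≡ 142^74 (mod 149).
142^2 ≡ 49 (mod 149)
142^4 ≡ 17 (mod 149)
142^8 ≡ 140 (mod 149)
142^16 ≡ 81 (mod 149)
142^32 ≡ 5 (mod 149)
142^64 ≡ 25 (mod 149)
142^74 = 142^(64+8+2) ≡ 1 (mod 149).
Result is 1, so (-7/149) = 1.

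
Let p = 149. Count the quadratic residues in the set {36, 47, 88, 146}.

(36/149) = +1 → QR.
(47/149) = +1 → QR.
(88/149) = +1 → QR.
(146/149) = -1 → non-residue.
Total quadratic residues among the 4: 3.

3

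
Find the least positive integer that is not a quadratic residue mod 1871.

(2/1871) = +1, so 2 is a residue.
(3/1871) = +1, so 3 is a residue.
(4/1871) = +1, so 4 is a residue.
(5/1871) = +1, so 5 is a residue.
(6/1871) = +1, so 6 is a residue.
(7/1871) = −1, so 7 is the smallest positive non-residue mod 1871.

7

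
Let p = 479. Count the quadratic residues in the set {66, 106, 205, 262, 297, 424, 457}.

3

(66/479) = +1 → QR.
(106/479) = -1 → non-residue.
(205/479) = -1 → non-residue.
(262/479) = +1 → QR.
(297/479) = +1 → QR.
(424/479) = -1 → non-residue.
(457/479) = -1 → non-residue.
Total quadratic residues among the 7: 3.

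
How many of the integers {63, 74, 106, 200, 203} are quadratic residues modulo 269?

1

(63/269) = -1 → non-residue.
(74/269) = -1 → non-residue.
(106/269) = -1 → non-residue.
(200/269) = -1 → non-residue.
(203/269) = +1 → QR.
Total quadratic residues among the 5: 1.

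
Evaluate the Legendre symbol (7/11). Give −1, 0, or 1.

Reciprocity: 7 ≡ 3 and 11 ≡ 3 (mod 4), so (7/11) = −(11/7).
Reduce top mod 7: now compute (4/7).
Pull out 2^2: since 7 ≡ 7 (mod 8), (2/7) = +1, so (2/7)^2 = +1.
Reached (1/7) = 1. Collecting the sign flips along the way, the symbol is -1.

-1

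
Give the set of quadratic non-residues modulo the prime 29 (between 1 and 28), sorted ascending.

Square k = 1,…,14 (k and 29−k give the same square):
1²=1, 2²=4, 3²=9, 4²=16, 5²=25, 6²≡7, 7²≡20, 8²≡6, 9²≡23, 10²≡13, 11²≡5, 12²≡28, 13²≡24, 14²≡22 (mod 29).
The residues are {1, 4, 5, 6, 7, 9, 13, 16, 20, 22, 23, 24, 25, 28}; the non-residues are the remaining 14 nonzero classes.

2 3 8 10 11 12 14 15 17 18 19 21 26 27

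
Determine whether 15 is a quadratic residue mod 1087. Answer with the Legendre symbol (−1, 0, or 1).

1

Euler's criterion: (15/1087) ≡ 15^543 (mod 1087).
15^2 ≡ 225 (mod 1087)
15^4 ≡ 623 (mod 1087)
15^8 ≡ 70 (mod 1087)
15^16 ≡ 552 (mod 1087)
15^32 ≡ 344 (mod 1087)
15^64 ≡ 940 (mod 1087)
15^128 ≡ 956 (mod 1087)
15^256 ≡ 856 (mod 1087)
15^512 ≡ 98 (mod 1087)
15^543 = 15^(512+16+8+4+2+1) ≡ 1 (mod 1087).
Result is 1, so (15/1087) = 1.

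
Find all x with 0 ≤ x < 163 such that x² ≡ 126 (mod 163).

17, 146

Since 163 ≡ 3 (mod 4), a square root of 126 is 126^((163+1)/4) = 126^41 mod 163.
Repeated squaring: 126^2≡65, 126^4≡150, 126^8≡6, 126^16≡36, 126^32≡155 (mod 163).
126^41 = 126^(32+8+1) ≡ 146 (mod 163).
Check: 146² = 21316 ≡ 126 (mod 163). The two roots are 17 and 146.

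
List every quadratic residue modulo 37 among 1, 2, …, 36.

Square k = 1,…,18 (k and 37−k give the same square):
1²=1, 2²=4, 3²=9, 4²=16, 5²=25, 6²=36, 7²≡12, 8²≡27, 9²≡7, 10²≡26, 11²≡10, 12²≡33, 13²≡21, 14²≡11, 15²≡3, 16²≡34, 17²≡30, 18²≡28 (mod 37).
So the quadratic residues mod 37 are {1, 3, 4, 7, 9, 10, 11, 12, 16, 21, 25, 26, 27, 28, 30, 33, 34, 36}.

1 3 4 7 9 10 11 12 16 21 25 26 27 28 30 33 34 36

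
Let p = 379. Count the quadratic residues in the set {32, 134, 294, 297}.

(32/379) = -1 → non-residue.
(134/379) = -1 → non-residue.
(294/379) = +1 → QR.
(297/379) = +1 → QR.
Total quadratic residues among the 4: 2.

2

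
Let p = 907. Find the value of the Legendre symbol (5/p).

Reciprocity: 5 ≡ 1 and 907 ≡ 3 (mod 4), so (5/907) = +(907/5).
Reduce top mod 5: now compute (2/5).
Pull out 2: since 5 ≡ 5 (mod 8), (2/5) = -1.
Reached (1/5) = 1. Collecting the sign flips along the way, the symbol is -1.

-1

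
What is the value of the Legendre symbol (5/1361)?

Reciprocity: 5 ≡ 1 and 1361 ≡ 1 (mod 4), so (5/1361) = +(1361/5).
Reduce top mod 5: now compute (1/5).
Reached (1/5) = 1. Collecting the sign flips along the way, the symbol is +1.

1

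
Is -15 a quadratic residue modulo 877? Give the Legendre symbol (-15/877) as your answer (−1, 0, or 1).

-1

Euler's criterion: (-15/877) ≡ 862^438 (mod 877).
862^2 ≡ 225 (mod 877)
862^4 ≡ 636 (mod 877)
862^8 ≡ 199 (mod 877)
862^16 ≡ 136 (mod 877)
862^32 ≡ 79 (mod 877)
862^64 ≡ 102 (mod 877)
862^128 ≡ 757 (mod 877)
862^256 ≡ 368 (mod 877)
862^438 = 862^(256+128+32+16+4+2) ≡ 876 (mod 877).
Result is 876 ≡ −1, so (-15/877) = −1.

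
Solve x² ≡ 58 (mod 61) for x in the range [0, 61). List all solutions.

27, 34

61 ≡ 1 (mod 4), so we find a root by search.
Trying successive values, 27² = 729 ≡ 58 (mod 61). The other root is 61 − 27 = 34.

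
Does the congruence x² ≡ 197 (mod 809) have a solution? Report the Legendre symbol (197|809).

Euler's criterion: (197/809) ≡ 197^404 (mod 809).
197^2 ≡ 786 (mod 809)
197^4 ≡ 529 (mod 809)
197^8 ≡ 736 (mod 809)
197^16 ≡ 475 (mod 809)
197^32 ≡ 723 (mod 809)
197^64 ≡ 115 (mod 809)
197^128 ≡ 281 (mod 809)
197^256 ≡ 488 (mod 809)
197^404 = 197^(256+128+16+4) ≡ 808 (mod 809).
Result is 808 ≡ −1, so (197/809) = −1.

-1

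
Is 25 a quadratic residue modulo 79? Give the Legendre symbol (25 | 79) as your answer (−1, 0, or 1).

1

Reciprocity: 25 ≡ 1 and 79 ≡ 3 (mod 4), so (25/79) = +(79/25).
Reduce top mod 25: now compute (4/25).
Pull out 2^2: since 25 ≡ 1 (mod 8), (2/25) = +1, so (2/25)^2 = +1.
Reached (1/25) = 1. Collecting the sign flips along the way, the symbol is +1.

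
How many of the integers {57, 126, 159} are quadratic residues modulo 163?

2

(57/163) = +1 → QR.
(126/163) = +1 → QR.
(159/163) = -1 → non-residue.
Total quadratic residues among the 3: 2.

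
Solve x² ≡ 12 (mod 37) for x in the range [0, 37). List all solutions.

37 ≡ 1 (mod 4), so we find a root by search.
Trying successive values, 7² = 49 ≡ 12 (mod 37). The other root is 37 − 7 = 30.

7, 30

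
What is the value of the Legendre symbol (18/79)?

Euler's criterion: (18/79) ≡ 18^39 (mod 79).
18^2 ≡ 8 (mod 79)
18^4 ≡ 64 (mod 79)
18^8 ≡ 67 (mod 79)
18^16 ≡ 65 (mod 79)
18^32 ≡ 38 (mod 79)
18^39 = 18^(32+4+2+1) ≡ 1 (mod 79).
Result is 1, so (18/79) = 1.

1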